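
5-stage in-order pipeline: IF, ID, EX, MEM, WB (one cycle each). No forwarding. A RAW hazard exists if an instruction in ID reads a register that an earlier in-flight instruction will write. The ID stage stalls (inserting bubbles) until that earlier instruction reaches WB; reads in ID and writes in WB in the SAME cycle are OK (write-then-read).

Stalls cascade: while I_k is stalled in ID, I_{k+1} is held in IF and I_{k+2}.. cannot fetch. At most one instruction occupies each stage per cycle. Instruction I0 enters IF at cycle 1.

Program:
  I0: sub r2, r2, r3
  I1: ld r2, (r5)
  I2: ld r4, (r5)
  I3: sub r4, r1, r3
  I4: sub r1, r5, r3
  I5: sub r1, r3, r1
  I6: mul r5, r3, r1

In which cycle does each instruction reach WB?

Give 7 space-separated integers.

Answer: 5 6 7 8 9 12 15

Derivation:
I0 sub r2 <- r2,r3: IF@1 ID@2 stall=0 (-) EX@3 MEM@4 WB@5
I1 ld r2 <- r5: IF@2 ID@3 stall=0 (-) EX@4 MEM@5 WB@6
I2 ld r4 <- r5: IF@3 ID@4 stall=0 (-) EX@5 MEM@6 WB@7
I3 sub r4 <- r1,r3: IF@4 ID@5 stall=0 (-) EX@6 MEM@7 WB@8
I4 sub r1 <- r5,r3: IF@5 ID@6 stall=0 (-) EX@7 MEM@8 WB@9
I5 sub r1 <- r3,r1: IF@6 ID@7 stall=2 (RAW on I4.r1 (WB@9)) EX@10 MEM@11 WB@12
I6 mul r5 <- r3,r1: IF@7 ID@10 stall=2 (RAW on I5.r1 (WB@12)) EX@13 MEM@14 WB@15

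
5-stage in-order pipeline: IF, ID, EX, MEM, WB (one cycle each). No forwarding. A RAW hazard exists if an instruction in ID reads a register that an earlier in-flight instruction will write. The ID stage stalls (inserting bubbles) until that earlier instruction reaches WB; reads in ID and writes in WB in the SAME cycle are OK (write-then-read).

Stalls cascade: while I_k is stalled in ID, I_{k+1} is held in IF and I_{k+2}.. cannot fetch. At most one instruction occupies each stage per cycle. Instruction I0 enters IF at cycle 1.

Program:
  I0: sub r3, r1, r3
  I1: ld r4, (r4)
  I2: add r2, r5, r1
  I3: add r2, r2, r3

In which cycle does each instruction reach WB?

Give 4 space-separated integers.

Answer: 5 6 7 10

Derivation:
I0 sub r3 <- r1,r3: IF@1 ID@2 stall=0 (-) EX@3 MEM@4 WB@5
I1 ld r4 <- r4: IF@2 ID@3 stall=0 (-) EX@4 MEM@5 WB@6
I2 add r2 <- r5,r1: IF@3 ID@4 stall=0 (-) EX@5 MEM@6 WB@7
I3 add r2 <- r2,r3: IF@4 ID@5 stall=2 (RAW on I2.r2 (WB@7)) EX@8 MEM@9 WB@10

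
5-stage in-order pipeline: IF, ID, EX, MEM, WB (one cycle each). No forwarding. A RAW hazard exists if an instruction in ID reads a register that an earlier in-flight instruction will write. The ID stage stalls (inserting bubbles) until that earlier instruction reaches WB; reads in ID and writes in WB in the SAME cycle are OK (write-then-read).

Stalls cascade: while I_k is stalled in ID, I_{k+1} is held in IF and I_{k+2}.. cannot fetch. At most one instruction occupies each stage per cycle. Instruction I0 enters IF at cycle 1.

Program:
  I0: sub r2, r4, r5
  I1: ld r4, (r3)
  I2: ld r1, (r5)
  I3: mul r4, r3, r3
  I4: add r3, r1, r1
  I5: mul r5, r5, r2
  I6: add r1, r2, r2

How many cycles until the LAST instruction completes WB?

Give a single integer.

Answer: 12

Derivation:
I0 sub r2 <- r4,r5: IF@1 ID@2 stall=0 (-) EX@3 MEM@4 WB@5
I1 ld r4 <- r3: IF@2 ID@3 stall=0 (-) EX@4 MEM@5 WB@6
I2 ld r1 <- r5: IF@3 ID@4 stall=0 (-) EX@5 MEM@6 WB@7
I3 mul r4 <- r3,r3: IF@4 ID@5 stall=0 (-) EX@6 MEM@7 WB@8
I4 add r3 <- r1,r1: IF@5 ID@6 stall=1 (RAW on I2.r1 (WB@7)) EX@8 MEM@9 WB@10
I5 mul r5 <- r5,r2: IF@6 ID@8 stall=0 (-) EX@9 MEM@10 WB@11
I6 add r1 <- r2,r2: IF@8 ID@9 stall=0 (-) EX@10 MEM@11 WB@12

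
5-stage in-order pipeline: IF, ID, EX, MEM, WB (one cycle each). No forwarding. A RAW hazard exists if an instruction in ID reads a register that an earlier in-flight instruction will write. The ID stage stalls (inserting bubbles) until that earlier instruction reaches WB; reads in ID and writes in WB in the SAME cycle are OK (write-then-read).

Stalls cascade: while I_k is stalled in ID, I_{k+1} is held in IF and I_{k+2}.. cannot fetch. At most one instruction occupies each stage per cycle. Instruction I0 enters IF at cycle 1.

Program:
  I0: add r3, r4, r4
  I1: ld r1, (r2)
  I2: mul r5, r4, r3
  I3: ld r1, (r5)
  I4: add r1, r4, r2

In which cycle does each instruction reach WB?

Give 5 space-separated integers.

I0 add r3 <- r4,r4: IF@1 ID@2 stall=0 (-) EX@3 MEM@4 WB@5
I1 ld r1 <- r2: IF@2 ID@3 stall=0 (-) EX@4 MEM@5 WB@6
I2 mul r5 <- r4,r3: IF@3 ID@4 stall=1 (RAW on I0.r3 (WB@5)) EX@6 MEM@7 WB@8
I3 ld r1 <- r5: IF@4 ID@6 stall=2 (RAW on I2.r5 (WB@8)) EX@9 MEM@10 WB@11
I4 add r1 <- r4,r2: IF@6 ID@9 stall=0 (-) EX@10 MEM@11 WB@12

Answer: 5 6 8 11 12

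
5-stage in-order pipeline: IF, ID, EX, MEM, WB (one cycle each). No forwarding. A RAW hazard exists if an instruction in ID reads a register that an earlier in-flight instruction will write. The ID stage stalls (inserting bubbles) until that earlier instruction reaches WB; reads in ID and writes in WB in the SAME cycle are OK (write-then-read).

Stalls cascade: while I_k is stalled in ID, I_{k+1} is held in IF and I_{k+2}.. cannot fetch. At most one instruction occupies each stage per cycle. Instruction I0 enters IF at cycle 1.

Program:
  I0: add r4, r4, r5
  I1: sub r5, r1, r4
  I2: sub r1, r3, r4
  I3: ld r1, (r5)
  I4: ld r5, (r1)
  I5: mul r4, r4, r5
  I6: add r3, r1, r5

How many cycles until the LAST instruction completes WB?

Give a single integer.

I0 add r4 <- r4,r5: IF@1 ID@2 stall=0 (-) EX@3 MEM@4 WB@5
I1 sub r5 <- r1,r4: IF@2 ID@3 stall=2 (RAW on I0.r4 (WB@5)) EX@6 MEM@7 WB@8
I2 sub r1 <- r3,r4: IF@3 ID@6 stall=0 (-) EX@7 MEM@8 WB@9
I3 ld r1 <- r5: IF@6 ID@7 stall=1 (RAW on I1.r5 (WB@8)) EX@9 MEM@10 WB@11
I4 ld r5 <- r1: IF@7 ID@9 stall=2 (RAW on I3.r1 (WB@11)) EX@12 MEM@13 WB@14
I5 mul r4 <- r4,r5: IF@9 ID@12 stall=2 (RAW on I4.r5 (WB@14)) EX@15 MEM@16 WB@17
I6 add r3 <- r1,r5: IF@12 ID@15 stall=0 (-) EX@16 MEM@17 WB@18

Answer: 18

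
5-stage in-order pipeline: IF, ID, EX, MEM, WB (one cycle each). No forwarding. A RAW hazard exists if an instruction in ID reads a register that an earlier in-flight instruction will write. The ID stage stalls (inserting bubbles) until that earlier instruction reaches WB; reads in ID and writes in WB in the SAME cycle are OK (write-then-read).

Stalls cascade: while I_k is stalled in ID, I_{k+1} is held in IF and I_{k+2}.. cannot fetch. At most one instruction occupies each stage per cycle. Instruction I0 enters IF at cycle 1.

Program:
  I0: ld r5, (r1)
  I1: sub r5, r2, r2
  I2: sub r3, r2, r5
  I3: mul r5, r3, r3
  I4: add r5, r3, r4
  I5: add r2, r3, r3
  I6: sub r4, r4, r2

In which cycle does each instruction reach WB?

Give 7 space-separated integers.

I0 ld r5 <- r1: IF@1 ID@2 stall=0 (-) EX@3 MEM@4 WB@5
I1 sub r5 <- r2,r2: IF@2 ID@3 stall=0 (-) EX@4 MEM@5 WB@6
I2 sub r3 <- r2,r5: IF@3 ID@4 stall=2 (RAW on I1.r5 (WB@6)) EX@7 MEM@8 WB@9
I3 mul r5 <- r3,r3: IF@4 ID@7 stall=2 (RAW on I2.r3 (WB@9)) EX@10 MEM@11 WB@12
I4 add r5 <- r3,r4: IF@7 ID@10 stall=0 (-) EX@11 MEM@12 WB@13
I5 add r2 <- r3,r3: IF@10 ID@11 stall=0 (-) EX@12 MEM@13 WB@14
I6 sub r4 <- r4,r2: IF@11 ID@12 stall=2 (RAW on I5.r2 (WB@14)) EX@15 MEM@16 WB@17

Answer: 5 6 9 12 13 14 17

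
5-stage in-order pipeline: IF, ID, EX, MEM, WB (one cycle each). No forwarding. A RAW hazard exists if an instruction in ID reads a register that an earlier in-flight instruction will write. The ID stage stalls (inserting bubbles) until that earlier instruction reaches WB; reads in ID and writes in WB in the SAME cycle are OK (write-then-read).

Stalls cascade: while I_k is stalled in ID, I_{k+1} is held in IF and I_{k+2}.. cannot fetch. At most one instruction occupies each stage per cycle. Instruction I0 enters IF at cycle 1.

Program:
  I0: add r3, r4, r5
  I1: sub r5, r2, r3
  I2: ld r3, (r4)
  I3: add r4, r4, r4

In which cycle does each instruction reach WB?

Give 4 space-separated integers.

Answer: 5 8 9 10

Derivation:
I0 add r3 <- r4,r5: IF@1 ID@2 stall=0 (-) EX@3 MEM@4 WB@5
I1 sub r5 <- r2,r3: IF@2 ID@3 stall=2 (RAW on I0.r3 (WB@5)) EX@6 MEM@7 WB@8
I2 ld r3 <- r4: IF@3 ID@6 stall=0 (-) EX@7 MEM@8 WB@9
I3 add r4 <- r4,r4: IF@6 ID@7 stall=0 (-) EX@8 MEM@9 WB@10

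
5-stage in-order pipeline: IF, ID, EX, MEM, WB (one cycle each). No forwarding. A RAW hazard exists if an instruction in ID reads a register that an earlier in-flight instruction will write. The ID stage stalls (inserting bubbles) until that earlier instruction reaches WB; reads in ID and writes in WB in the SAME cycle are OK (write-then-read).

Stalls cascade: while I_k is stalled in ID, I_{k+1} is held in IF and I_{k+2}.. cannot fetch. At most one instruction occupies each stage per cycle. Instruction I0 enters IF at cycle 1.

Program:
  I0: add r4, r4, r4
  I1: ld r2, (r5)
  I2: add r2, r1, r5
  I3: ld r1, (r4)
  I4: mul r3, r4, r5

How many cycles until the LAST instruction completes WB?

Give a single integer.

Answer: 9

Derivation:
I0 add r4 <- r4,r4: IF@1 ID@2 stall=0 (-) EX@3 MEM@4 WB@5
I1 ld r2 <- r5: IF@2 ID@3 stall=0 (-) EX@4 MEM@5 WB@6
I2 add r2 <- r1,r5: IF@3 ID@4 stall=0 (-) EX@5 MEM@6 WB@7
I3 ld r1 <- r4: IF@4 ID@5 stall=0 (-) EX@6 MEM@7 WB@8
I4 mul r3 <- r4,r5: IF@5 ID@6 stall=0 (-) EX@7 MEM@8 WB@9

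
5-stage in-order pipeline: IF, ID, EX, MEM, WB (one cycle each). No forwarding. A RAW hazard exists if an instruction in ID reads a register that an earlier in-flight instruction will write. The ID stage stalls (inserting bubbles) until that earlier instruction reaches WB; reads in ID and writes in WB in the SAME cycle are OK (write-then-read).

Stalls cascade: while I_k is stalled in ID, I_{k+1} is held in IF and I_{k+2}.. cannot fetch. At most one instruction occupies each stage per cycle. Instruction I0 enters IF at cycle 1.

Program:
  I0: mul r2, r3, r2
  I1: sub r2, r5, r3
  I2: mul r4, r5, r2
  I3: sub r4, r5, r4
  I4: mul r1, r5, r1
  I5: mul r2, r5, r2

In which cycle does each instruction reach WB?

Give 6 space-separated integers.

Answer: 5 6 9 12 13 14

Derivation:
I0 mul r2 <- r3,r2: IF@1 ID@2 stall=0 (-) EX@3 MEM@4 WB@5
I1 sub r2 <- r5,r3: IF@2 ID@3 stall=0 (-) EX@4 MEM@5 WB@6
I2 mul r4 <- r5,r2: IF@3 ID@4 stall=2 (RAW on I1.r2 (WB@6)) EX@7 MEM@8 WB@9
I3 sub r4 <- r5,r4: IF@4 ID@7 stall=2 (RAW on I2.r4 (WB@9)) EX@10 MEM@11 WB@12
I4 mul r1 <- r5,r1: IF@7 ID@10 stall=0 (-) EX@11 MEM@12 WB@13
I5 mul r2 <- r5,r2: IF@10 ID@11 stall=0 (-) EX@12 MEM@13 WB@14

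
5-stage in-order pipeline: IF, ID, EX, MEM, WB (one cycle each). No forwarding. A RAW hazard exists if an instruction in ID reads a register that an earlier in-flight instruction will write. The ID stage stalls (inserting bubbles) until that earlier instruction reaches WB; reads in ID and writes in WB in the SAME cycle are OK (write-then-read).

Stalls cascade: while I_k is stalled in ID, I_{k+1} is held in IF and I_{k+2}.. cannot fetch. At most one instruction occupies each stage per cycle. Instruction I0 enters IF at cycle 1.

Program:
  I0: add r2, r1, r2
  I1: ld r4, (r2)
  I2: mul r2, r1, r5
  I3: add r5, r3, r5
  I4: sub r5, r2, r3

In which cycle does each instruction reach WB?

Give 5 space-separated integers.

Answer: 5 8 9 10 12

Derivation:
I0 add r2 <- r1,r2: IF@1 ID@2 stall=0 (-) EX@3 MEM@4 WB@5
I1 ld r4 <- r2: IF@2 ID@3 stall=2 (RAW on I0.r2 (WB@5)) EX@6 MEM@7 WB@8
I2 mul r2 <- r1,r5: IF@3 ID@6 stall=0 (-) EX@7 MEM@8 WB@9
I3 add r5 <- r3,r5: IF@6 ID@7 stall=0 (-) EX@8 MEM@9 WB@10
I4 sub r5 <- r2,r3: IF@7 ID@8 stall=1 (RAW on I2.r2 (WB@9)) EX@10 MEM@11 WB@12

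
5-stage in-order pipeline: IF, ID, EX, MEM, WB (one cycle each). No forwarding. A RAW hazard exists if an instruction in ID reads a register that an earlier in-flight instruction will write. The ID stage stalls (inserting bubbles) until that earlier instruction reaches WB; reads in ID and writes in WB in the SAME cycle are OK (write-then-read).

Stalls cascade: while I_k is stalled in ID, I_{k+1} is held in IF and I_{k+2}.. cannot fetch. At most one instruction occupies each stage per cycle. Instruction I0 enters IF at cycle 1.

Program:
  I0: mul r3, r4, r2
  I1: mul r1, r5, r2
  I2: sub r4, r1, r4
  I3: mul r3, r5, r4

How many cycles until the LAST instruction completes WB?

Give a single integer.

Answer: 12

Derivation:
I0 mul r3 <- r4,r2: IF@1 ID@2 stall=0 (-) EX@3 MEM@4 WB@5
I1 mul r1 <- r5,r2: IF@2 ID@3 stall=0 (-) EX@4 MEM@5 WB@6
I2 sub r4 <- r1,r4: IF@3 ID@4 stall=2 (RAW on I1.r1 (WB@6)) EX@7 MEM@8 WB@9
I3 mul r3 <- r5,r4: IF@4 ID@7 stall=2 (RAW on I2.r4 (WB@9)) EX@10 MEM@11 WB@12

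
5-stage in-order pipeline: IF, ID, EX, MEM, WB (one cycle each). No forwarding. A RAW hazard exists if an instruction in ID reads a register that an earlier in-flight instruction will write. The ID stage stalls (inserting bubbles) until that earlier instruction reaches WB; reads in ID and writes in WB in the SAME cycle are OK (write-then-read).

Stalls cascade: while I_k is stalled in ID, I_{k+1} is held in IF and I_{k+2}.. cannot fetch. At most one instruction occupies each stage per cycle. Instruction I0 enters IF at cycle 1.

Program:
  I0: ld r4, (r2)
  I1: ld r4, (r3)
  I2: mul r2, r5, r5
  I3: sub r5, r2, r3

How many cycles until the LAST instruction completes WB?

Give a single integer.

I0 ld r4 <- r2: IF@1 ID@2 stall=0 (-) EX@3 MEM@4 WB@5
I1 ld r4 <- r3: IF@2 ID@3 stall=0 (-) EX@4 MEM@5 WB@6
I2 mul r2 <- r5,r5: IF@3 ID@4 stall=0 (-) EX@5 MEM@6 WB@7
I3 sub r5 <- r2,r3: IF@4 ID@5 stall=2 (RAW on I2.r2 (WB@7)) EX@8 MEM@9 WB@10

Answer: 10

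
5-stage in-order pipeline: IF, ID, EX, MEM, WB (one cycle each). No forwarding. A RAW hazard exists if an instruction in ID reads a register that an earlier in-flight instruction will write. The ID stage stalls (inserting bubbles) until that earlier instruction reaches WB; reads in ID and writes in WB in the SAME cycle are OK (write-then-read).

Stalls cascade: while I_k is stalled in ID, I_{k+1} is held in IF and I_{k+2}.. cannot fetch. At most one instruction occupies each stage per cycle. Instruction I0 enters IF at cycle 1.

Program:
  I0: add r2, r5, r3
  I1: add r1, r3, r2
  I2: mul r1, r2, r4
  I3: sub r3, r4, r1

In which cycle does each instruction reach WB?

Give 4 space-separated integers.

Answer: 5 8 9 12

Derivation:
I0 add r2 <- r5,r3: IF@1 ID@2 stall=0 (-) EX@3 MEM@4 WB@5
I1 add r1 <- r3,r2: IF@2 ID@3 stall=2 (RAW on I0.r2 (WB@5)) EX@6 MEM@7 WB@8
I2 mul r1 <- r2,r4: IF@3 ID@6 stall=0 (-) EX@7 MEM@8 WB@9
I3 sub r3 <- r4,r1: IF@6 ID@7 stall=2 (RAW on I2.r1 (WB@9)) EX@10 MEM@11 WB@12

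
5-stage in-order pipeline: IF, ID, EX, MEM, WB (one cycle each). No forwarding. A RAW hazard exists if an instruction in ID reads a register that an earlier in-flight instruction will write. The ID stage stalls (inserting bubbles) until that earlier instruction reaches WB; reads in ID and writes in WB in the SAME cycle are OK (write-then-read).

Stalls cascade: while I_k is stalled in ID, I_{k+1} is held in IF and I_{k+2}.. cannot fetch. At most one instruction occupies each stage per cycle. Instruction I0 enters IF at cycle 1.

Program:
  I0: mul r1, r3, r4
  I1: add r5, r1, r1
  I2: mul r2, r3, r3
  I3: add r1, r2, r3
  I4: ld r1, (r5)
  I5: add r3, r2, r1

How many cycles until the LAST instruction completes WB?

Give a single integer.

Answer: 16

Derivation:
I0 mul r1 <- r3,r4: IF@1 ID@2 stall=0 (-) EX@3 MEM@4 WB@5
I1 add r5 <- r1,r1: IF@2 ID@3 stall=2 (RAW on I0.r1 (WB@5)) EX@6 MEM@7 WB@8
I2 mul r2 <- r3,r3: IF@3 ID@6 stall=0 (-) EX@7 MEM@8 WB@9
I3 add r1 <- r2,r3: IF@6 ID@7 stall=2 (RAW on I2.r2 (WB@9)) EX@10 MEM@11 WB@12
I4 ld r1 <- r5: IF@7 ID@10 stall=0 (-) EX@11 MEM@12 WB@13
I5 add r3 <- r2,r1: IF@10 ID@11 stall=2 (RAW on I4.r1 (WB@13)) EX@14 MEM@15 WB@16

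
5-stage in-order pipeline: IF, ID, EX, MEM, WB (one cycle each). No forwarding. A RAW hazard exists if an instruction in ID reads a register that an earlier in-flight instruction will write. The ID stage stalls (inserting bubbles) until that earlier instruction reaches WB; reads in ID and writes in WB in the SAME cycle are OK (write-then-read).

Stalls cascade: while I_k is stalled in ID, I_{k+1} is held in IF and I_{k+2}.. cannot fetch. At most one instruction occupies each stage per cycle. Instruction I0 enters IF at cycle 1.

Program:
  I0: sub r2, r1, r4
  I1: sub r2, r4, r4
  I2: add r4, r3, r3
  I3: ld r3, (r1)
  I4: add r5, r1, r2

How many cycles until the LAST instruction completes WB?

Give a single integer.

I0 sub r2 <- r1,r4: IF@1 ID@2 stall=0 (-) EX@3 MEM@4 WB@5
I1 sub r2 <- r4,r4: IF@2 ID@3 stall=0 (-) EX@4 MEM@5 WB@6
I2 add r4 <- r3,r3: IF@3 ID@4 stall=0 (-) EX@5 MEM@6 WB@7
I3 ld r3 <- r1: IF@4 ID@5 stall=0 (-) EX@6 MEM@7 WB@8
I4 add r5 <- r1,r2: IF@5 ID@6 stall=0 (-) EX@7 MEM@8 WB@9

Answer: 9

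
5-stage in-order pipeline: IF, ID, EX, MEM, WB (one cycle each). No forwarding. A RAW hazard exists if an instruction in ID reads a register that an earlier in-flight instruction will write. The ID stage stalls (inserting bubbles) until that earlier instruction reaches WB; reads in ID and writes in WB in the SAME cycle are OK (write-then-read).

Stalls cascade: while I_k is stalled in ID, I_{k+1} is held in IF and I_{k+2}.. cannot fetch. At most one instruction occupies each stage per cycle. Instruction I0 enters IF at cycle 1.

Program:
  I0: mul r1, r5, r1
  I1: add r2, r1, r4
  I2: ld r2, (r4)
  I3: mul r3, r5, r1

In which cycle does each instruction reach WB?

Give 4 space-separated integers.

I0 mul r1 <- r5,r1: IF@1 ID@2 stall=0 (-) EX@3 MEM@4 WB@5
I1 add r2 <- r1,r4: IF@2 ID@3 stall=2 (RAW on I0.r1 (WB@5)) EX@6 MEM@7 WB@8
I2 ld r2 <- r4: IF@3 ID@6 stall=0 (-) EX@7 MEM@8 WB@9
I3 mul r3 <- r5,r1: IF@6 ID@7 stall=0 (-) EX@8 MEM@9 WB@10

Answer: 5 8 9 10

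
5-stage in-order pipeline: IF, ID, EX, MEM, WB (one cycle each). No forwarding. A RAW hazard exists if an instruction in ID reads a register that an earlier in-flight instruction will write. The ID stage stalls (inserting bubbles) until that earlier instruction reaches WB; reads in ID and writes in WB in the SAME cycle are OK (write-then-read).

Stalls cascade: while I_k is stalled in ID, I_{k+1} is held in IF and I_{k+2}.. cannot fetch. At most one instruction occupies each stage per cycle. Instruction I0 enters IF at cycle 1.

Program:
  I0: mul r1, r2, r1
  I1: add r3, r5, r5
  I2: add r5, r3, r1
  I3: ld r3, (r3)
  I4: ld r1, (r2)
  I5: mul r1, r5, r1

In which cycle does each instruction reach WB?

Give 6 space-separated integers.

I0 mul r1 <- r2,r1: IF@1 ID@2 stall=0 (-) EX@3 MEM@4 WB@5
I1 add r3 <- r5,r5: IF@2 ID@3 stall=0 (-) EX@4 MEM@5 WB@6
I2 add r5 <- r3,r1: IF@3 ID@4 stall=2 (RAW on I1.r3 (WB@6)) EX@7 MEM@8 WB@9
I3 ld r3 <- r3: IF@4 ID@7 stall=0 (-) EX@8 MEM@9 WB@10
I4 ld r1 <- r2: IF@7 ID@8 stall=0 (-) EX@9 MEM@10 WB@11
I5 mul r1 <- r5,r1: IF@8 ID@9 stall=2 (RAW on I4.r1 (WB@11)) EX@12 MEM@13 WB@14

Answer: 5 6 9 10 11 14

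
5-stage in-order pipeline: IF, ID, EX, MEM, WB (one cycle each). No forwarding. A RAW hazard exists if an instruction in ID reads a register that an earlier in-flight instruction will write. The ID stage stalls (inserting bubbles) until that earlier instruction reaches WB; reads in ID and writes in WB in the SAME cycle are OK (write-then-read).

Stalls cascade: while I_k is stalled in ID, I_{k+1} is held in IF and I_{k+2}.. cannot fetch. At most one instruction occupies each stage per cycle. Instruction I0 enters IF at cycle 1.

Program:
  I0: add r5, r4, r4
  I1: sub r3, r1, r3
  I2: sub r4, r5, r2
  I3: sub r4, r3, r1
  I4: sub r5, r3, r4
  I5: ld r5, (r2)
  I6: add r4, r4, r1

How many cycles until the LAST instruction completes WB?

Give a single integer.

Answer: 14

Derivation:
I0 add r5 <- r4,r4: IF@1 ID@2 stall=0 (-) EX@3 MEM@4 WB@5
I1 sub r3 <- r1,r3: IF@2 ID@3 stall=0 (-) EX@4 MEM@5 WB@6
I2 sub r4 <- r5,r2: IF@3 ID@4 stall=1 (RAW on I0.r5 (WB@5)) EX@6 MEM@7 WB@8
I3 sub r4 <- r3,r1: IF@4 ID@6 stall=0 (-) EX@7 MEM@8 WB@9
I4 sub r5 <- r3,r4: IF@6 ID@7 stall=2 (RAW on I3.r4 (WB@9)) EX@10 MEM@11 WB@12
I5 ld r5 <- r2: IF@7 ID@10 stall=0 (-) EX@11 MEM@12 WB@13
I6 add r4 <- r4,r1: IF@10 ID@11 stall=0 (-) EX@12 MEM@13 WB@14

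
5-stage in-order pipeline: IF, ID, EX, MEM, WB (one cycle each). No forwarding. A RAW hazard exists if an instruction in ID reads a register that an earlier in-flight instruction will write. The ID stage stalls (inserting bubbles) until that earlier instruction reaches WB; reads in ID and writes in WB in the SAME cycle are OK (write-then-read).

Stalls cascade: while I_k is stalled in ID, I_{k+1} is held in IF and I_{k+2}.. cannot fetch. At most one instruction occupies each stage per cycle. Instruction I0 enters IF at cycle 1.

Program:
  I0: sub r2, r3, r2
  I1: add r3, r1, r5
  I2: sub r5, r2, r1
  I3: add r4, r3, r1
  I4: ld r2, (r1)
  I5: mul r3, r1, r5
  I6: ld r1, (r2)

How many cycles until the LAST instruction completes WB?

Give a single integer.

I0 sub r2 <- r3,r2: IF@1 ID@2 stall=0 (-) EX@3 MEM@4 WB@5
I1 add r3 <- r1,r5: IF@2 ID@3 stall=0 (-) EX@4 MEM@5 WB@6
I2 sub r5 <- r2,r1: IF@3 ID@4 stall=1 (RAW on I0.r2 (WB@5)) EX@6 MEM@7 WB@8
I3 add r4 <- r3,r1: IF@4 ID@6 stall=0 (-) EX@7 MEM@8 WB@9
I4 ld r2 <- r1: IF@6 ID@7 stall=0 (-) EX@8 MEM@9 WB@10
I5 mul r3 <- r1,r5: IF@7 ID@8 stall=0 (-) EX@9 MEM@10 WB@11
I6 ld r1 <- r2: IF@8 ID@9 stall=1 (RAW on I4.r2 (WB@10)) EX@11 MEM@12 WB@13

Answer: 13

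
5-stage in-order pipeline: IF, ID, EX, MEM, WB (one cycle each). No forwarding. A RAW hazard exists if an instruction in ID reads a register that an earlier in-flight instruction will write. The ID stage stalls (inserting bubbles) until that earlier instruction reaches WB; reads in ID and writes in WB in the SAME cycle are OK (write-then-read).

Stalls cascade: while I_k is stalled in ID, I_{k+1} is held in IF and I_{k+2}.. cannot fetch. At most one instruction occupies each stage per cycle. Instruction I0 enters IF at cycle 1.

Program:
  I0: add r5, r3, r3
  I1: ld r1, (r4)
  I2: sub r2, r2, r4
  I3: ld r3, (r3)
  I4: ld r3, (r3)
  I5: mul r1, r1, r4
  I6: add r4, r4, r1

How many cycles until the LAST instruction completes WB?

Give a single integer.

I0 add r5 <- r3,r3: IF@1 ID@2 stall=0 (-) EX@3 MEM@4 WB@5
I1 ld r1 <- r4: IF@2 ID@3 stall=0 (-) EX@4 MEM@5 WB@6
I2 sub r2 <- r2,r4: IF@3 ID@4 stall=0 (-) EX@5 MEM@6 WB@7
I3 ld r3 <- r3: IF@4 ID@5 stall=0 (-) EX@6 MEM@7 WB@8
I4 ld r3 <- r3: IF@5 ID@6 stall=2 (RAW on I3.r3 (WB@8)) EX@9 MEM@10 WB@11
I5 mul r1 <- r1,r4: IF@6 ID@9 stall=0 (-) EX@10 MEM@11 WB@12
I6 add r4 <- r4,r1: IF@9 ID@10 stall=2 (RAW on I5.r1 (WB@12)) EX@13 MEM@14 WB@15

Answer: 15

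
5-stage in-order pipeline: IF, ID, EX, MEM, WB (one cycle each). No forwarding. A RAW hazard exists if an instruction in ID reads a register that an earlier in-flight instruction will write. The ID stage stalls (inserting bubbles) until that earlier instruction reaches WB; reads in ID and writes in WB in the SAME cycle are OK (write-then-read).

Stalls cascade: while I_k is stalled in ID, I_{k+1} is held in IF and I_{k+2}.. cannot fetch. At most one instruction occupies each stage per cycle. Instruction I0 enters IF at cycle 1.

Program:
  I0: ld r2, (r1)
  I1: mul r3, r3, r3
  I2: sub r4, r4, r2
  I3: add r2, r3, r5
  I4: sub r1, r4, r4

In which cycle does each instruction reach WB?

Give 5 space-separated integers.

Answer: 5 6 8 9 11

Derivation:
I0 ld r2 <- r1: IF@1 ID@2 stall=0 (-) EX@3 MEM@4 WB@5
I1 mul r3 <- r3,r3: IF@2 ID@3 stall=0 (-) EX@4 MEM@5 WB@6
I2 sub r4 <- r4,r2: IF@3 ID@4 stall=1 (RAW on I0.r2 (WB@5)) EX@6 MEM@7 WB@8
I3 add r2 <- r3,r5: IF@4 ID@6 stall=0 (-) EX@7 MEM@8 WB@9
I4 sub r1 <- r4,r4: IF@6 ID@7 stall=1 (RAW on I2.r4 (WB@8)) EX@9 MEM@10 WB@11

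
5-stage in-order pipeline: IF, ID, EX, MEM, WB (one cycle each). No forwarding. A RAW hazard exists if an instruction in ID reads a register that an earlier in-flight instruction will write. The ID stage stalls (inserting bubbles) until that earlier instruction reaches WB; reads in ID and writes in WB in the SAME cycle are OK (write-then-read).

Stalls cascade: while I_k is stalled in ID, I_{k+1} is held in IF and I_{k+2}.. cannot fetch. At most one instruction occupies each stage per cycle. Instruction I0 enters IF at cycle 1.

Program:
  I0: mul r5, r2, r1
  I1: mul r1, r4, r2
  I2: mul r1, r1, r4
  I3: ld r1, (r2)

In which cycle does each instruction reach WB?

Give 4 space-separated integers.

I0 mul r5 <- r2,r1: IF@1 ID@2 stall=0 (-) EX@3 MEM@4 WB@5
I1 mul r1 <- r4,r2: IF@2 ID@3 stall=0 (-) EX@4 MEM@5 WB@6
I2 mul r1 <- r1,r4: IF@3 ID@4 stall=2 (RAW on I1.r1 (WB@6)) EX@7 MEM@8 WB@9
I3 ld r1 <- r2: IF@4 ID@7 stall=0 (-) EX@8 MEM@9 WB@10

Answer: 5 6 9 10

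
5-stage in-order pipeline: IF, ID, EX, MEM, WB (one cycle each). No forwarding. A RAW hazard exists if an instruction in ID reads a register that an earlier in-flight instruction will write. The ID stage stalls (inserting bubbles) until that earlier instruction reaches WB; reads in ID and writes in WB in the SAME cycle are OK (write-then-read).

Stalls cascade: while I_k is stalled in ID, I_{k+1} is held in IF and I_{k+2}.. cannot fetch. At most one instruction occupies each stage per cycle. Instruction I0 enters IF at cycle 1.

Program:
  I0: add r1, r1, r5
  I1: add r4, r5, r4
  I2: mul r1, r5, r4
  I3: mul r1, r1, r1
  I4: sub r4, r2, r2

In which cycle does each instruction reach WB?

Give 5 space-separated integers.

I0 add r1 <- r1,r5: IF@1 ID@2 stall=0 (-) EX@3 MEM@4 WB@5
I1 add r4 <- r5,r4: IF@2 ID@3 stall=0 (-) EX@4 MEM@5 WB@6
I2 mul r1 <- r5,r4: IF@3 ID@4 stall=2 (RAW on I1.r4 (WB@6)) EX@7 MEM@8 WB@9
I3 mul r1 <- r1,r1: IF@4 ID@7 stall=2 (RAW on I2.r1 (WB@9)) EX@10 MEM@11 WB@12
I4 sub r4 <- r2,r2: IF@7 ID@10 stall=0 (-) EX@11 MEM@12 WB@13

Answer: 5 6 9 12 13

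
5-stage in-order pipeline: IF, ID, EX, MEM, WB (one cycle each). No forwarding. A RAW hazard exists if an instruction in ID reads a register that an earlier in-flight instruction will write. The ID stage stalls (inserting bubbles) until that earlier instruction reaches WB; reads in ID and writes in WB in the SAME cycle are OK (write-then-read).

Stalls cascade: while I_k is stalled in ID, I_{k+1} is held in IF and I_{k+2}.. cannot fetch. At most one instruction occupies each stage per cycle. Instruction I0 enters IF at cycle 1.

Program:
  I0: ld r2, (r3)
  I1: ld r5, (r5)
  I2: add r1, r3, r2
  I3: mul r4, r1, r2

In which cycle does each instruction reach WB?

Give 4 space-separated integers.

Answer: 5 6 8 11

Derivation:
I0 ld r2 <- r3: IF@1 ID@2 stall=0 (-) EX@3 MEM@4 WB@5
I1 ld r5 <- r5: IF@2 ID@3 stall=0 (-) EX@4 MEM@5 WB@6
I2 add r1 <- r3,r2: IF@3 ID@4 stall=1 (RAW on I0.r2 (WB@5)) EX@6 MEM@7 WB@8
I3 mul r4 <- r1,r2: IF@4 ID@6 stall=2 (RAW on I2.r1 (WB@8)) EX@9 MEM@10 WB@11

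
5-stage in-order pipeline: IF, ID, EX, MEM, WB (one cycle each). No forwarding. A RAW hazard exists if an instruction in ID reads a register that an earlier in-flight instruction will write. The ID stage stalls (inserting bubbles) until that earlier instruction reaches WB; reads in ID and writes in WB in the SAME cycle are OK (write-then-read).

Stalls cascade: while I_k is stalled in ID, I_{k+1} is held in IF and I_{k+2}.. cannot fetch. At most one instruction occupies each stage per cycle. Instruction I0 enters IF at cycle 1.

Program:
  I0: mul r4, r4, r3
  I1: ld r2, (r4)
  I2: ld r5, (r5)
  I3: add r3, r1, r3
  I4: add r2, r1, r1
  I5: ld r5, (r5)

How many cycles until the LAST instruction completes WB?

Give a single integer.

I0 mul r4 <- r4,r3: IF@1 ID@2 stall=0 (-) EX@3 MEM@4 WB@5
I1 ld r2 <- r4: IF@2 ID@3 stall=2 (RAW on I0.r4 (WB@5)) EX@6 MEM@7 WB@8
I2 ld r5 <- r5: IF@3 ID@6 stall=0 (-) EX@7 MEM@8 WB@9
I3 add r3 <- r1,r3: IF@6 ID@7 stall=0 (-) EX@8 MEM@9 WB@10
I4 add r2 <- r1,r1: IF@7 ID@8 stall=0 (-) EX@9 MEM@10 WB@11
I5 ld r5 <- r5: IF@8 ID@9 stall=0 (-) EX@10 MEM@11 WB@12

Answer: 12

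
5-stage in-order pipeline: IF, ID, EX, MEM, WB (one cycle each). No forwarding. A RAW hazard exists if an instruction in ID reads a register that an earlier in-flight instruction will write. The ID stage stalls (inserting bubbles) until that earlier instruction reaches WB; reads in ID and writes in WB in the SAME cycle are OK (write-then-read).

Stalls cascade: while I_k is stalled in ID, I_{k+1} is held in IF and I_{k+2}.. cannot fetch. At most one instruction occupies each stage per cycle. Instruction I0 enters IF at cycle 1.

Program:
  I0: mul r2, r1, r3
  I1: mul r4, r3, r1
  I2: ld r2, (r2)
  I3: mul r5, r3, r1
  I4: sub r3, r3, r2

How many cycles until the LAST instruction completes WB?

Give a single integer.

I0 mul r2 <- r1,r3: IF@1 ID@2 stall=0 (-) EX@3 MEM@4 WB@5
I1 mul r4 <- r3,r1: IF@2 ID@3 stall=0 (-) EX@4 MEM@5 WB@6
I2 ld r2 <- r2: IF@3 ID@4 stall=1 (RAW on I0.r2 (WB@5)) EX@6 MEM@7 WB@8
I3 mul r5 <- r3,r1: IF@4 ID@6 stall=0 (-) EX@7 MEM@8 WB@9
I4 sub r3 <- r3,r2: IF@6 ID@7 stall=1 (RAW on I2.r2 (WB@8)) EX@9 MEM@10 WB@11

Answer: 11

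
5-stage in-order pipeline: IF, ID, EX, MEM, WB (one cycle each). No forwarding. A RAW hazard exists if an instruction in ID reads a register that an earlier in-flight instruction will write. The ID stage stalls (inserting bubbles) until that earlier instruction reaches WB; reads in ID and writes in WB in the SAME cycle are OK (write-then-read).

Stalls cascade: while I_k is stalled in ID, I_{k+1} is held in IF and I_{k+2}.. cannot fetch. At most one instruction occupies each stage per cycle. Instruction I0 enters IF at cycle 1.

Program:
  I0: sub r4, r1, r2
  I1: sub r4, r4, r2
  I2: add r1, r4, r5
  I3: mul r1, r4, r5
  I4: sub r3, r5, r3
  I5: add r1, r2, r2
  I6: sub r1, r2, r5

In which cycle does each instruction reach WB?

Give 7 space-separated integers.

I0 sub r4 <- r1,r2: IF@1 ID@2 stall=0 (-) EX@3 MEM@4 WB@5
I1 sub r4 <- r4,r2: IF@2 ID@3 stall=2 (RAW on I0.r4 (WB@5)) EX@6 MEM@7 WB@8
I2 add r1 <- r4,r5: IF@3 ID@6 stall=2 (RAW on I1.r4 (WB@8)) EX@9 MEM@10 WB@11
I3 mul r1 <- r4,r5: IF@6 ID@9 stall=0 (-) EX@10 MEM@11 WB@12
I4 sub r3 <- r5,r3: IF@9 ID@10 stall=0 (-) EX@11 MEM@12 WB@13
I5 add r1 <- r2,r2: IF@10 ID@11 stall=0 (-) EX@12 MEM@13 WB@14
I6 sub r1 <- r2,r5: IF@11 ID@12 stall=0 (-) EX@13 MEM@14 WB@15

Answer: 5 8 11 12 13 14 15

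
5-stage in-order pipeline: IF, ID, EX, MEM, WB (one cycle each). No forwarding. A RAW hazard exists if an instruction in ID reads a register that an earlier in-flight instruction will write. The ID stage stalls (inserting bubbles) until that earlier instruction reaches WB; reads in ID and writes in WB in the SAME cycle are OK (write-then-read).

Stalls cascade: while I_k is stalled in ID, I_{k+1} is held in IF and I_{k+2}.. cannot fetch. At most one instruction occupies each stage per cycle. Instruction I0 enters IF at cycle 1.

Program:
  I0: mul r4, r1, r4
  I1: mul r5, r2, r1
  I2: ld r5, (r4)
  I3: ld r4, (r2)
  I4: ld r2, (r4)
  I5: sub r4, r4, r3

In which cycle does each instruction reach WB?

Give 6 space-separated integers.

Answer: 5 6 8 9 12 13

Derivation:
I0 mul r4 <- r1,r4: IF@1 ID@2 stall=0 (-) EX@3 MEM@4 WB@5
I1 mul r5 <- r2,r1: IF@2 ID@3 stall=0 (-) EX@4 MEM@5 WB@6
I2 ld r5 <- r4: IF@3 ID@4 stall=1 (RAW on I0.r4 (WB@5)) EX@6 MEM@7 WB@8
I3 ld r4 <- r2: IF@4 ID@6 stall=0 (-) EX@7 MEM@8 WB@9
I4 ld r2 <- r4: IF@6 ID@7 stall=2 (RAW on I3.r4 (WB@9)) EX@10 MEM@11 WB@12
I5 sub r4 <- r4,r3: IF@7 ID@10 stall=0 (-) EX@11 MEM@12 WB@13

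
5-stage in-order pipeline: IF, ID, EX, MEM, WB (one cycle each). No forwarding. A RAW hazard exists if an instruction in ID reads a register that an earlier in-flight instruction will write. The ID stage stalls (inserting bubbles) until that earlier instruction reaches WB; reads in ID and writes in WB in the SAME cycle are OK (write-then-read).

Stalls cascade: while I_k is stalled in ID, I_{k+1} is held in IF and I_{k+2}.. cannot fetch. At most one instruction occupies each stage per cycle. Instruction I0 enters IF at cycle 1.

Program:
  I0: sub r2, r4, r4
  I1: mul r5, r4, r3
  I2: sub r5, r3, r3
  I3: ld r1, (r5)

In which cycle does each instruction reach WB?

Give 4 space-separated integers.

I0 sub r2 <- r4,r4: IF@1 ID@2 stall=0 (-) EX@3 MEM@4 WB@5
I1 mul r5 <- r4,r3: IF@2 ID@3 stall=0 (-) EX@4 MEM@5 WB@6
I2 sub r5 <- r3,r3: IF@3 ID@4 stall=0 (-) EX@5 MEM@6 WB@7
I3 ld r1 <- r5: IF@4 ID@5 stall=2 (RAW on I2.r5 (WB@7)) EX@8 MEM@9 WB@10

Answer: 5 6 7 10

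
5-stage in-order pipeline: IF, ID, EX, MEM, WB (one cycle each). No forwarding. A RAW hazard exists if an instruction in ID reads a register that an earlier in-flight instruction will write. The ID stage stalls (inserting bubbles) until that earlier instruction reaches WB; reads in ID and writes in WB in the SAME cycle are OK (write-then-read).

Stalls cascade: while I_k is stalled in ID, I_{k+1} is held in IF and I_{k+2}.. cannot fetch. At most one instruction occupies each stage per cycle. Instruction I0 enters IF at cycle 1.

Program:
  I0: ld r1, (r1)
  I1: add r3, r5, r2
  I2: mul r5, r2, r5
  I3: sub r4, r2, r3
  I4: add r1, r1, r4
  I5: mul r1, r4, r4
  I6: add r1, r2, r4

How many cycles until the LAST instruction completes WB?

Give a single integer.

I0 ld r1 <- r1: IF@1 ID@2 stall=0 (-) EX@3 MEM@4 WB@5
I1 add r3 <- r5,r2: IF@2 ID@3 stall=0 (-) EX@4 MEM@5 WB@6
I2 mul r5 <- r2,r5: IF@3 ID@4 stall=0 (-) EX@5 MEM@6 WB@7
I3 sub r4 <- r2,r3: IF@4 ID@5 stall=1 (RAW on I1.r3 (WB@6)) EX@7 MEM@8 WB@9
I4 add r1 <- r1,r4: IF@5 ID@7 stall=2 (RAW on I3.r4 (WB@9)) EX@10 MEM@11 WB@12
I5 mul r1 <- r4,r4: IF@7 ID@10 stall=0 (-) EX@11 MEM@12 WB@13
I6 add r1 <- r2,r4: IF@10 ID@11 stall=0 (-) EX@12 MEM@13 WB@14

Answer: 14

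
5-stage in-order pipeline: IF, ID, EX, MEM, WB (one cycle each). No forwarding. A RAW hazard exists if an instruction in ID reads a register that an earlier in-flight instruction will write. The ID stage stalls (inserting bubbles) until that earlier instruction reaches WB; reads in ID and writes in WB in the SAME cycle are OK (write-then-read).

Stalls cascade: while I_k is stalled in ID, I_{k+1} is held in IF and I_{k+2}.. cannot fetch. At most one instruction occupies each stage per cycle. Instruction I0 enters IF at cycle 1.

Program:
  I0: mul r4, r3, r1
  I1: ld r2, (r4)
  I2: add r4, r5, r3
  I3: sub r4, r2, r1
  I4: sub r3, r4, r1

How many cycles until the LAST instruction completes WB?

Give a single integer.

I0 mul r4 <- r3,r1: IF@1 ID@2 stall=0 (-) EX@3 MEM@4 WB@5
I1 ld r2 <- r4: IF@2 ID@3 stall=2 (RAW on I0.r4 (WB@5)) EX@6 MEM@7 WB@8
I2 add r4 <- r5,r3: IF@3 ID@6 stall=0 (-) EX@7 MEM@8 WB@9
I3 sub r4 <- r2,r1: IF@6 ID@7 stall=1 (RAW on I1.r2 (WB@8)) EX@9 MEM@10 WB@11
I4 sub r3 <- r4,r1: IF@7 ID@9 stall=2 (RAW on I3.r4 (WB@11)) EX@12 MEM@13 WB@14

Answer: 14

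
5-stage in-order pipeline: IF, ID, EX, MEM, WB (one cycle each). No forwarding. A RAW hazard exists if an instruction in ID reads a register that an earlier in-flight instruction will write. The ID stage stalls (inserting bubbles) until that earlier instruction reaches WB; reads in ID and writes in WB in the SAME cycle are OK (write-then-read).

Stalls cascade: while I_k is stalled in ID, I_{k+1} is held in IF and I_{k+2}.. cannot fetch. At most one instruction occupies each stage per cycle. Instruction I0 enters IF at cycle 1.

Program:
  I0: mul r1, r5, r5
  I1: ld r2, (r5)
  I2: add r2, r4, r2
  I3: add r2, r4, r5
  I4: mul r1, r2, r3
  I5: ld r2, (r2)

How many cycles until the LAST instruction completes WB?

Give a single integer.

I0 mul r1 <- r5,r5: IF@1 ID@2 stall=0 (-) EX@3 MEM@4 WB@5
I1 ld r2 <- r5: IF@2 ID@3 stall=0 (-) EX@4 MEM@5 WB@6
I2 add r2 <- r4,r2: IF@3 ID@4 stall=2 (RAW on I1.r2 (WB@6)) EX@7 MEM@8 WB@9
I3 add r2 <- r4,r5: IF@4 ID@7 stall=0 (-) EX@8 MEM@9 WB@10
I4 mul r1 <- r2,r3: IF@7 ID@8 stall=2 (RAW on I3.r2 (WB@10)) EX@11 MEM@12 WB@13
I5 ld r2 <- r2: IF@8 ID@11 stall=0 (-) EX@12 MEM@13 WB@14

Answer: 14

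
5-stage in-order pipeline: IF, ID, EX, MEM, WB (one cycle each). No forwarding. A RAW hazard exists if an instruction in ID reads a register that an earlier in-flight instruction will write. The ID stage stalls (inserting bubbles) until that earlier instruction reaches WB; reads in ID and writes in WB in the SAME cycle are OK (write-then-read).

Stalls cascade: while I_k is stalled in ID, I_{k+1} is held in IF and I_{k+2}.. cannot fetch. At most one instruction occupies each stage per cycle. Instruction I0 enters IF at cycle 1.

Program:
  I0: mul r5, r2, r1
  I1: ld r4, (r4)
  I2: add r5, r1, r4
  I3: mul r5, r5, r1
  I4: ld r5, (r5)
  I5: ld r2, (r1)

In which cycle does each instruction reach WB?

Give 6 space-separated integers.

Answer: 5 6 9 12 15 16

Derivation:
I0 mul r5 <- r2,r1: IF@1 ID@2 stall=0 (-) EX@3 MEM@4 WB@5
I1 ld r4 <- r4: IF@2 ID@3 stall=0 (-) EX@4 MEM@5 WB@6
I2 add r5 <- r1,r4: IF@3 ID@4 stall=2 (RAW on I1.r4 (WB@6)) EX@7 MEM@8 WB@9
I3 mul r5 <- r5,r1: IF@4 ID@7 stall=2 (RAW on I2.r5 (WB@9)) EX@10 MEM@11 WB@12
I4 ld r5 <- r5: IF@7 ID@10 stall=2 (RAW on I3.r5 (WB@12)) EX@13 MEM@14 WB@15
I5 ld r2 <- r1: IF@10 ID@13 stall=0 (-) EX@14 MEM@15 WB@16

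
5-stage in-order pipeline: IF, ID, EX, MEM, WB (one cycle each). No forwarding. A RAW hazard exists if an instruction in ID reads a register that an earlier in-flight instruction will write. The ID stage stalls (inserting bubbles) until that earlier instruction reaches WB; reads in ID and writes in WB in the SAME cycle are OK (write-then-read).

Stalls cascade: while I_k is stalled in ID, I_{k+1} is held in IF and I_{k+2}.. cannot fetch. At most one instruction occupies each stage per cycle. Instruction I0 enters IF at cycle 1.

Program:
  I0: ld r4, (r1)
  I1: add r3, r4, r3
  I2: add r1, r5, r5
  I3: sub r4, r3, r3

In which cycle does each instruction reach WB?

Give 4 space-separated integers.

Answer: 5 8 9 11

Derivation:
I0 ld r4 <- r1: IF@1 ID@2 stall=0 (-) EX@3 MEM@4 WB@5
I1 add r3 <- r4,r3: IF@2 ID@3 stall=2 (RAW on I0.r4 (WB@5)) EX@6 MEM@7 WB@8
I2 add r1 <- r5,r5: IF@3 ID@6 stall=0 (-) EX@7 MEM@8 WB@9
I3 sub r4 <- r3,r3: IF@6 ID@7 stall=1 (RAW on I1.r3 (WB@8)) EX@9 MEM@10 WB@11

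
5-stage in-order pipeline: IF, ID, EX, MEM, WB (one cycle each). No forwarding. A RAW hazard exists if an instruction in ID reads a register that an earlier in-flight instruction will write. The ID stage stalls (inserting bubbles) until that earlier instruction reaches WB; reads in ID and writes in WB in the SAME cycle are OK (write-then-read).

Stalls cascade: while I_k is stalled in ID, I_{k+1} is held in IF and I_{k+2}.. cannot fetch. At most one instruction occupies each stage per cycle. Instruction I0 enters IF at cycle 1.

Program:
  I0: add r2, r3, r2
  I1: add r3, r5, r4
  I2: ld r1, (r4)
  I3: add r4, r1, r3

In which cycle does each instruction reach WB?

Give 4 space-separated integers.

I0 add r2 <- r3,r2: IF@1 ID@2 stall=0 (-) EX@3 MEM@4 WB@5
I1 add r3 <- r5,r4: IF@2 ID@3 stall=0 (-) EX@4 MEM@5 WB@6
I2 ld r1 <- r4: IF@3 ID@4 stall=0 (-) EX@5 MEM@6 WB@7
I3 add r4 <- r1,r3: IF@4 ID@5 stall=2 (RAW on I2.r1 (WB@7)) EX@8 MEM@9 WB@10

Answer: 5 6 7 10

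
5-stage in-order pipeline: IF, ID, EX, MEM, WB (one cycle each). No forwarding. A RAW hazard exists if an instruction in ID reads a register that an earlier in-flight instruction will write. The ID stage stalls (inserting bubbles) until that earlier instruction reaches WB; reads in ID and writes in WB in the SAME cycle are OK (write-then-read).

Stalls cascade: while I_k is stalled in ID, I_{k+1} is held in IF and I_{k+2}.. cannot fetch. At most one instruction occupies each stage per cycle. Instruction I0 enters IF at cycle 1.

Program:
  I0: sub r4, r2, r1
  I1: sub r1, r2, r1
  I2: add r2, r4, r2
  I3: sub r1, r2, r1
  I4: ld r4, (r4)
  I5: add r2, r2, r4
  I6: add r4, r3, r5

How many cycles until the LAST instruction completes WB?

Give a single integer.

Answer: 16

Derivation:
I0 sub r4 <- r2,r1: IF@1 ID@2 stall=0 (-) EX@3 MEM@4 WB@5
I1 sub r1 <- r2,r1: IF@2 ID@3 stall=0 (-) EX@4 MEM@5 WB@6
I2 add r2 <- r4,r2: IF@3 ID@4 stall=1 (RAW on I0.r4 (WB@5)) EX@6 MEM@7 WB@8
I3 sub r1 <- r2,r1: IF@4 ID@6 stall=2 (RAW on I2.r2 (WB@8)) EX@9 MEM@10 WB@11
I4 ld r4 <- r4: IF@6 ID@9 stall=0 (-) EX@10 MEM@11 WB@12
I5 add r2 <- r2,r4: IF@9 ID@10 stall=2 (RAW on I4.r4 (WB@12)) EX@13 MEM@14 WB@15
I6 add r4 <- r3,r5: IF@10 ID@13 stall=0 (-) EX@14 MEM@15 WB@16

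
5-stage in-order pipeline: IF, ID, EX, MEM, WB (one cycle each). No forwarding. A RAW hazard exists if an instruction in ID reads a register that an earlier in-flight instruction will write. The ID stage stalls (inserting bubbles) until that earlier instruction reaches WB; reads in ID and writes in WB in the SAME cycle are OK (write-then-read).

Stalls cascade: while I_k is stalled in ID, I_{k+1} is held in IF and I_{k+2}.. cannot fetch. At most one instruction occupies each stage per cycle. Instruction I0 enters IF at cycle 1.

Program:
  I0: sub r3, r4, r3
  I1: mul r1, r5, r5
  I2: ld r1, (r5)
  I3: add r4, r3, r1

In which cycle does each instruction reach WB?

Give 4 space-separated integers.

I0 sub r3 <- r4,r3: IF@1 ID@2 stall=0 (-) EX@3 MEM@4 WB@5
I1 mul r1 <- r5,r5: IF@2 ID@3 stall=0 (-) EX@4 MEM@5 WB@6
I2 ld r1 <- r5: IF@3 ID@4 stall=0 (-) EX@5 MEM@6 WB@7
I3 add r4 <- r3,r1: IF@4 ID@5 stall=2 (RAW on I2.r1 (WB@7)) EX@8 MEM@9 WB@10

Answer: 5 6 7 10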